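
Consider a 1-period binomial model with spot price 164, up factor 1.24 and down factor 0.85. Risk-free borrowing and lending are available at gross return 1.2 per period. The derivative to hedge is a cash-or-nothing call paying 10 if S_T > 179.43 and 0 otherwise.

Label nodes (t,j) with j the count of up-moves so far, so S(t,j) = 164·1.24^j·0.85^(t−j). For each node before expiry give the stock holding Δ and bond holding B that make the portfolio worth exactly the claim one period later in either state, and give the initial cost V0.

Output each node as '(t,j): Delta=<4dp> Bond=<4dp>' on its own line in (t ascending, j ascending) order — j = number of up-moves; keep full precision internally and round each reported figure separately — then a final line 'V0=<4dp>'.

Since d<R<u, set p* = (R−d)/(u−d) = 0.8974; price each node as the discounted p*-expectation of its children.
Payoff layer (t=1): V(1,0)=0.0000, V(1,1)=10.0000
Node (0,0) S=164.0000: V=(p*·10.0000+(1−p*)·0.0000)/1.2=7.4786; Δ=(10.0000−0.0000)/(203.3600−139.4000)=0.1563; B=V−Δ·S=-18.1624
Check: Δ(0,0)·S0 + B(0,0) = 7.4786 = V0.

(0,0): Delta=0.1563 Bond=-18.1624
V0=7.4786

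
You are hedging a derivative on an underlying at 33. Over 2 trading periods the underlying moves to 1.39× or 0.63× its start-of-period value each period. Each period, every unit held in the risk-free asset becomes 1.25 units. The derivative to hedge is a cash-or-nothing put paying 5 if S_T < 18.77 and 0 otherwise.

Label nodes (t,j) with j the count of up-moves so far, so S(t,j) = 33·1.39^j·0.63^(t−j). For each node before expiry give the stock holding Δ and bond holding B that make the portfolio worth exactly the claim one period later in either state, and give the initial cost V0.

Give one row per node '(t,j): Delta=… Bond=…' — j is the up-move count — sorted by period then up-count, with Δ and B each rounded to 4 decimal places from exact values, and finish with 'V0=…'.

(0,0): Delta=-0.0294 Bond=1.0781
(1,0): Delta=-0.3164 Bond=7.3158
(1,1): Delta=0.0000 Bond=0.0000
V0=0.1086

Under the risk-neutral measure, an up-move has probability p* = (R−d)/(u−d) = 0.8158 and values discount at R = 1.25.
Payoff layer (t=2): V(2,0)=5.0000, V(2,1)=0.0000, V(2,2)=0.0000
Node (1,0) S=20.7900: V=(p*·0.0000+(1−p*)·5.0000)/1.25=0.7368; Δ=(0.0000−5.0000)/(28.8981−13.0977)=-0.3164; B=V−Δ·S=7.3158
Node (1,1) S=45.8700: V=(p*·0.0000+(1−p*)·0.0000)/1.25=0.0000; Δ=(0.0000−0.0000)/(63.7593−28.8981)=0.0000; B=V−Δ·S=0.0000
Node (0,0) S=33.0000: V=(p*·0.0000+(1−p*)·0.7368)/1.25=0.1086; Δ=(0.0000−0.7368)/(45.8700−20.7900)=-0.0294; B=V−Δ·S=1.0781
Check: Δ(0,0)·S0 + B(0,0) = 0.1086 = V0.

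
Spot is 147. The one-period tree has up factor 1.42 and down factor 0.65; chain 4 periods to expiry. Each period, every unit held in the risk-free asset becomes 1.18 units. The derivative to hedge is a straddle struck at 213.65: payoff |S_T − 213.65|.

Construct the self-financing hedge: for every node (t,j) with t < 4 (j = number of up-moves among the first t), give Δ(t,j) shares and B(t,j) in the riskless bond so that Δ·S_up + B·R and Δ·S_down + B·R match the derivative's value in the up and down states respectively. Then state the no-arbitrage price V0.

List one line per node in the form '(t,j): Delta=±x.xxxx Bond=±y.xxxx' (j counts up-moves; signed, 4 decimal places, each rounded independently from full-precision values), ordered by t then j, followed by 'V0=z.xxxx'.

Since d<R<u, set p* = (R−d)/(u−d) = 0.6883; price each node as the discounted p*-expectation of its children.
At expiry t=4: V(4,0)=187.4096, V(4,1)=156.3248, V(4,2)=88.4164, V(4,3)=59.9372, V(4,4)=384.0327
(3,0): S=40.3699. Δ = (V_up−V_dn)/(S_up−S_dn) = (156.3248−187.4096)/(57.3252−26.2404) = -1.0000. V = [p*·156.3248 + (1−p*)·187.4096]/1.18 = 140.6894. B = V − Δ·S = 181.0593.
(3,1): S=88.1927. Δ = (V_up−V_dn)/(S_up−S_dn) = (88.4164−156.3248)/(125.2336−57.3252) = -1.0000. V = [p*·88.4164 + (1−p*)·156.3248]/1.18 = 92.8667. B = V − Δ·S = 181.0593.
(3,2): S=192.6670. Δ = (V_up−V_dn)/(S_up−S_dn) = (59.9372−88.4164)/(273.5872−125.2336) = -0.1920. V = [p*·59.9372 + (1−p*)·88.4164]/1.18 = 58.3168. B = V − Δ·S = 95.3029.
(3,3): S=420.9033. Δ = (V_up−V_dn)/(S_up−S_dn) = (384.0327−59.9372)/(597.6827−273.5872) = 1.0000. V = [p*·384.0327 + (1−p*)·59.9372]/1.18 = 239.8440. B = V − Δ·S = -181.0593.
(2,0): S=62.1075. Δ = (V_up−V_dn)/(S_up−S_dn) = (92.8667−140.6894)/(88.1927−40.3699) = -1.0000. V = [p*·92.8667 + (1−p*)·140.6894]/1.18 = 91.3326. B = V − Δ·S = 153.4401.
(2,1): S=135.6810. Δ = (V_up−V_dn)/(S_up−S_dn) = (58.3168−92.8667)/(192.6670−88.1926) = -0.3307. V = [p*·58.3168 + (1−p*)·92.8667]/1.18 = 58.5471. B = V − Δ·S = 103.4171.
(2,2): S=296.4108. Δ = (V_up−V_dn)/(S_up−S_dn) = (239.8440−58.3168)/(420.9033−192.6670) = 0.7953. V = [p*·239.8440 + (1−p*)·58.3168]/1.18 = 155.3086. B = V − Δ·S = -80.4411.
(1,0): S=95.5500. Δ = (V_up−V_dn)/(S_up−S_dn) = (58.5471−91.3326)/(135.6810−62.1075) = -0.4456. V = [p*·58.5471 + (1−p*)·91.3326]/1.18 = 58.2762. B = V − Δ·S = 100.8548.
(1,1): S=208.7400. Δ = (V_up−V_dn)/(S_up−S_dn) = (155.3086−58.5471)/(296.4108−135.6810) = 0.6020. V = [p*·155.3086 + (1−p*)·58.5471]/1.18 = 106.0586. B = V − Δ·S = -19.6056.
(0,0): S=147.0000. Δ = (V_up−V_dn)/(S_up−S_dn) = (106.0586−58.2762)/(208.7400−95.5500) = 0.4221. V = [p*·106.0586 + (1−p*)·58.2762]/1.18 = 77.2588. B = V − Δ·S = 15.2038.
Check: Δ(0,0)·S0 + B(0,0) = 77.2588 = V0.

(0,0): Delta=0.4221 Bond=15.2038
(1,0): Delta=-0.4456 Bond=100.8548
(1,1): Delta=0.6020 Bond=-19.6056
(2,0): Delta=-1.0000 Bond=153.4401
(2,1): Delta=-0.3307 Bond=103.4171
(2,2): Delta=0.7953 Bond=-80.4411
(3,0): Delta=-1.0000 Bond=181.0593
(3,1): Delta=-1.0000 Bond=181.0593
(3,2): Delta=-0.1920 Bond=95.3029
(3,3): Delta=1.0000 Bond=-181.0593
V0=77.2588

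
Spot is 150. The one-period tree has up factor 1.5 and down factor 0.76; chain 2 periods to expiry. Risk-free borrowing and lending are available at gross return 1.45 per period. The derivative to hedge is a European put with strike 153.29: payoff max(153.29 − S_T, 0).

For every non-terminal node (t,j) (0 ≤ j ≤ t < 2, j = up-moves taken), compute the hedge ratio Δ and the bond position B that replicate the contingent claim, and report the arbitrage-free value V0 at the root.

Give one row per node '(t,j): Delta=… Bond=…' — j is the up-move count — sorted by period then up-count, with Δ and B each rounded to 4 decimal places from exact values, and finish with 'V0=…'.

(0,0): Delta=-0.0280 Bond=4.3417
(1,0): Delta=-0.7901 Bond=93.1733
(1,1): Delta=0.0000 Bond=0.0000
V0=0.1447

Under the risk-neutral measure, an up-move has probability p* = (R−d)/(u−d) = 0.9324 and values discount at R = 1.45.
At expiry t=2: V(2,0)=66.6500, V(2,1)=0.0000, V(2,2)=0.0000
(1,0): S=114.0000. Δ = (V_up−V_dn)/(S_up−S_dn) = (0.0000−66.6500)/(171.0000−86.6400) = -0.7901. V = [p*·0.0000 + (1−p*)·66.6500]/1.45 = 3.1058. B = V − Δ·S = 93.1733.
(1,1): S=225.0000. Δ = (V_up−V_dn)/(S_up−S_dn) = (0.0000−0.0000)/(337.5000−171.0000) = 0.0000. V = [p*·0.0000 + (1−p*)·0.0000]/1.45 = 0.0000. B = V − Δ·S = 0.0000.
(0,0): S=150.0000. Δ = (V_up−V_dn)/(S_up−S_dn) = (0.0000−3.1058)/(225.0000−114.0000) = -0.0280. V = [p*·0.0000 + (1−p*)·3.1058]/1.45 = 0.1447. B = V − Δ·S = 4.3417.
The time-0 hedge costs 0.1447, which is the no-arbitrage price.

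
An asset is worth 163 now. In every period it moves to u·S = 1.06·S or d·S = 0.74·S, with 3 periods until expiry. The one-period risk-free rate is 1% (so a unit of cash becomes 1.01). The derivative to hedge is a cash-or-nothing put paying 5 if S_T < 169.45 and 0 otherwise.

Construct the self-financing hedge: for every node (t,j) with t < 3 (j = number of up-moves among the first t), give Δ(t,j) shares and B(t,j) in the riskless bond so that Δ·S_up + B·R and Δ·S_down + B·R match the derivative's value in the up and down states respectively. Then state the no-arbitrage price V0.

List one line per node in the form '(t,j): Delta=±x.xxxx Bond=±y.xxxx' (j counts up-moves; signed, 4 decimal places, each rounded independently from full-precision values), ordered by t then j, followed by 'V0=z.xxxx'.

The replicating-portfolio and risk-neutral prices coincide; use p* = (1.01−0.74)/(1.06−0.74) = 0.8437 for the latter.
Terminal values V(3,·): V(3,0)=5.0000, V(3,1)=5.0000, V(3,2)=5.0000, V(3,3)=0.0000
Node (2,0) S=89.2588: V=(p*·5.0000+(1−p*)·5.0000)/1.01=4.9505; Δ=(5.0000−5.0000)/(94.6143−66.0515)=0.0000; B=V−Δ·S=4.9505
Node (2,1) S=127.8572: V=(p*·5.0000+(1−p*)·5.0000)/1.01=4.9505; Δ=(5.0000−5.0000)/(135.5286−94.6143)=0.0000; B=V−Δ·S=4.9505
Node (2,2) S=183.1468: V=(p*·0.0000+(1−p*)·5.0000)/1.01=0.7735; Δ=(0.0000−5.0000)/(194.1356−135.5286)=-0.0853; B=V−Δ·S=16.3985
Node (1,0) S=120.6200: V=(p*·4.9505+(1−p*)·4.9505)/1.01=4.9015; Δ=(4.9505−4.9505)/(127.8572−89.2588)=0.0000; B=V−Δ·S=4.9015
Node (1,1) S=172.7800: V=(p*·0.7735+(1−p*)·4.9505)/1.01=1.4120; Δ=(0.7735−4.9505)/(183.1468−127.8572)=-0.0755; B=V−Δ·S=14.4651
Node (0,0) S=163.0000: V=(p*·1.4120+(1−p*)·4.9015)/1.01=1.9379; Δ=(1.4120−4.9015)/(172.7800−120.6200)=-0.0669; B=V−Δ·S=12.8424
Check: Δ(0,0)·S0 + B(0,0) = 1.9379 = V0.

(0,0): Delta=-0.0669 Bond=12.8424
(1,0): Delta=0.0000 Bond=4.9015
(1,1): Delta=-0.0755 Bond=14.4651
(2,0): Delta=0.0000 Bond=4.9505
(2,1): Delta=0.0000 Bond=4.9505
(2,2): Delta=-0.0853 Bond=16.3985
V0=1.9379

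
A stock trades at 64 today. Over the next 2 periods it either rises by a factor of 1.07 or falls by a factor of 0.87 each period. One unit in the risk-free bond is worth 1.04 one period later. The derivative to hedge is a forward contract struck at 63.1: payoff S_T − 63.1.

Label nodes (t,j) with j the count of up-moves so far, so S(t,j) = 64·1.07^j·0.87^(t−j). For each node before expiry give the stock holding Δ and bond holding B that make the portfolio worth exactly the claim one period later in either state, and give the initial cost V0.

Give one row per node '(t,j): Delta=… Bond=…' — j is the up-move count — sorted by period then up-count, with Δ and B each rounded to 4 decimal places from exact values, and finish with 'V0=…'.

(0,0): Delta=1.0000 Bond=-58.3395
(1,0): Delta=1.0000 Bond=-60.6731
(1,1): Delta=1.0000 Bond=-60.6731
V0=5.6605

Risk-neutral probability p* = (R−d)/(u−d) = (1.04−0.87)/(1.07−0.87) = 0.8500.
Terminal values V(2,·): V(2,0)=-14.6584, V(2,1)=-3.5224, V(2,2)=10.1736
Node (1,0) S=55.6800: V=(p*·-3.5224+(1−p*)·-14.6584)/1.04=-4.9931; Δ=(-3.5224−-14.6584)/(59.5776−48.4416)=1.0000; B=V−Δ·S=-60.6731
Node (1,1) S=68.4800: V=(p*·10.1736+(1−p*)·-3.5224)/1.04=7.8069; Δ=(10.1736−-3.5224)/(73.2736−59.5776)=1.0000; B=V−Δ·S=-60.6731
Node (0,0) S=64.0000: V=(p*·7.8069+(1−p*)·-4.9931)/1.04=5.6605; Δ=(7.8069−-4.9931)/(68.4800−55.6800)=1.0000; B=V−Δ·S=-58.3395
The time-0 hedge costs 5.6605, which is the no-arbitrage price.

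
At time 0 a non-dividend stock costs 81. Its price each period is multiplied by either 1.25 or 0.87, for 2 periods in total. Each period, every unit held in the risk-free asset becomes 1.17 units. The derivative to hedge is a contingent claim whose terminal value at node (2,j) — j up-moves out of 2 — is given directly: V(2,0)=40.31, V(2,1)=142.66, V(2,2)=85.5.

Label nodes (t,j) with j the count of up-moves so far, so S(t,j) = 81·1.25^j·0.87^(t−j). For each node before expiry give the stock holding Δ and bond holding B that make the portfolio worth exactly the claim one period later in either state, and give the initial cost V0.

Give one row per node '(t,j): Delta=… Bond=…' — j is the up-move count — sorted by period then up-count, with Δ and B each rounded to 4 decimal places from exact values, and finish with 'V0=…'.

(0,0): Delta=-0.6547 Bond=127.9100
(1,0): Delta=3.8221 Bond=-165.8270
(1,1): Delta=-1.4856 Bond=233.7832
V0=74.8759

No-arbitrage ⇒ martingale measure with p* = (R−d)/(u−d) = 0.7895.
At expiry t=2: V(2,0)=40.3100, V(2,1)=142.6600, V(2,2)=85.5000
  t=1,j=0: stock 70.4700 → up 88.0875 (V=142.6600), down 61.3089 (V=40.3100). Price 103.5151; hedge Δ=3.8221, bond B=-165.8270.
  t=1,j=1: stock 101.2500 → up 126.5625 (V=85.5000), down 88.0875 (V=142.6600). Price 83.3621; hedge Δ=-1.4856, bond B=233.7832.
  t=0,j=0: stock 81.0000 → up 101.2500 (V=83.3621), down 70.4700 (V=103.5151). Price 74.8759; hedge Δ=-0.6547, bond B=127.9100.
Check: Δ(0,0)·S0 + B(0,0) = 74.8759 = V0.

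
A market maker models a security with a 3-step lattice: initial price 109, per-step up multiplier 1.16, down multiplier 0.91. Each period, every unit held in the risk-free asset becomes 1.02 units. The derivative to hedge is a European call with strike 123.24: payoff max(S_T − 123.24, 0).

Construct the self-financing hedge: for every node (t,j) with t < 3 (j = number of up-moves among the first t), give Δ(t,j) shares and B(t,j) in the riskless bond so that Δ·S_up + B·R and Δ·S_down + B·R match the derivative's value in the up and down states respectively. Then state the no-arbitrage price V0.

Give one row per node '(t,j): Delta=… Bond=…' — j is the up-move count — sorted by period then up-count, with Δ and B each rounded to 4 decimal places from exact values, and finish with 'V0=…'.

The replicating-portfolio and risk-neutral prices coincide; use p* = (1.02−0.91)/(1.16−0.91) = 0.4400 for the latter.
Terminal values V(3,·): V(3,0)=0.0000, V(3,1)=0.0000, V(3,2)=10.2301, V(3,3)=46.8977
  t=2,j=0: stock 90.2629 → up 104.7050 (V=0.0000), down 82.1392 (V=0.0000). Price 0.0000; hedge Δ=0.0000, bond B=0.0000.
  t=2,j=1: stock 115.0604 → up 133.4701 (V=10.2301), down 104.7050 (V=0.0000). Price 4.4130; hedge Δ=0.3556, bond B=-36.5073.
  t=2,j=2: stock 146.6704 → up 170.1377 (V=46.8977), down 133.4701 (V=10.2301). Price 25.8469; hedge Δ=1.0000, bond B=-120.8235.
  t=1,j=0: stock 99.1900 → up 115.0604 (V=4.4130), down 90.2629 (V=0.0000). Price 1.9036; hedge Δ=0.1780, bond B=-15.7482.
  t=1,j=1: stock 126.4400 → up 146.6704 (V=25.8469), down 115.0604 (V=4.4130). Price 13.5724; hedge Δ=0.6781, bond B=-72.1632.
  t=0,j=0: stock 109.0000 → up 126.4400 (V=13.5724), down 99.1900 (V=1.9036). Price 6.8999; hedge Δ=0.4282, bond B=-39.7753.
Self-financing check: at every node Δ·S+B equals the discounted successor values.

(0,0): Delta=0.4282 Bond=-39.7753
(1,0): Delta=0.1780 Bond=-15.7482
(1,1): Delta=0.6781 Bond=-72.1632
(2,0): Delta=0.0000 Bond=0.0000
(2,1): Delta=0.3556 Bond=-36.5073
(2,2): Delta=1.0000 Bond=-120.8235
V0=6.8999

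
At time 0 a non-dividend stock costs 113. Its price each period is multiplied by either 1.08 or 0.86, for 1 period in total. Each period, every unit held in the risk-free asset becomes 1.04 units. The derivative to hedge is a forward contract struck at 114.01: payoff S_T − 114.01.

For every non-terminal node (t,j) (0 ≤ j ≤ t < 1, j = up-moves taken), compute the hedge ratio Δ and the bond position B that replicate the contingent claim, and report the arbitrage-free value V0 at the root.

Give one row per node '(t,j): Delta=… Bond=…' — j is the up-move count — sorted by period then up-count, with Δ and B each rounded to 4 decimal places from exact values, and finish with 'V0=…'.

Since d<R<u, set p* = (R−d)/(u−d) = 0.8182; price each node as the discounted p*-expectation of its children.
Terminal payoffs: V(1,0)=-16.8300, V(1,1)=8.0300
(0,0): S=113.0000. Δ = (V_up−V_dn)/(S_up−S_dn) = (8.0300−-16.8300)/(122.0400−97.1800) = 1.0000. V = [p*·8.0300 + (1−p*)·-16.8300]/1.04 = 3.3750. B = V − Δ·S = -109.6250.
Check: Δ(0,0)·S0 + B(0,0) = 3.3750 = V0.

(0,0): Delta=1.0000 Bond=-109.6250
V0=3.3750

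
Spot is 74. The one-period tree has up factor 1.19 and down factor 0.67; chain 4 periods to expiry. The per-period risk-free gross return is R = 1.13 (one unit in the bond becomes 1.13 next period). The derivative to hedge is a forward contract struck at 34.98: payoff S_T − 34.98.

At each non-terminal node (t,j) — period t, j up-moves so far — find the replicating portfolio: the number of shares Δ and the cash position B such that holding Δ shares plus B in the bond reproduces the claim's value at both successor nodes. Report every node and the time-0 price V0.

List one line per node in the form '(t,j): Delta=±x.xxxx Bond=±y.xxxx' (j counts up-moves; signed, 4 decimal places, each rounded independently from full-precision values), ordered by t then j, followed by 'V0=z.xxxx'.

(0,0): Delta=1.0000 Bond=-21.4539
(1,0): Delta=1.0000 Bond=-24.2429
(1,1): Delta=1.0000 Bond=-24.2429
(2,0): Delta=1.0000 Bond=-27.3945
(2,1): Delta=1.0000 Bond=-27.3945
(2,2): Delta=1.0000 Bond=-27.3945
(3,0): Delta=1.0000 Bond=-30.9558
(3,1): Delta=1.0000 Bond=-30.9558
(3,2): Delta=1.0000 Bond=-30.9558
(3,3): Delta=1.0000 Bond=-30.9558
V0=52.5461

Since d<R<u, set p* = (R−d)/(u−d) = 0.8846; price each node as the discounted p*-expectation of its children.
Terminal payoffs: V(4,0)=-20.0682, V(4,1)=-8.4948, V(4,2)=12.0609, V(4,3)=48.5702, V(4,4)=113.4151
  t=3,j=0: stock 22.2565 → up 26.4852 (V=-8.4948), down 14.9118 (V=-20.0682). Price -8.6993; hedge Δ=1.0000, bond B=-30.9558.
  t=3,j=1: stock 39.5301 → up 47.0409 (V=12.0609), down 26.4852 (V=-8.4948). Price 8.5744; hedge Δ=1.0000, bond B=-30.9558.
  t=3,j=2: stock 70.2102 → up 83.5502 (V=48.5702), down 47.0409 (V=12.0609). Price 39.2545; hedge Δ=1.0000, bond B=-30.9558.
  t=3,j=3: stock 124.7018 → up 148.3951 (V=113.4151), down 83.5502 (V=48.5702). Price 93.7460; hedge Δ=1.0000, bond B=-30.9558.
  t=2,j=0: stock 33.2186 → up 39.5301 (V=8.5744), down 22.2565 (V=-8.6993). Price 5.8241; hedge Δ=1.0000, bond B=-27.3945.
  t=2,j=1: stock 59.0002 → up 70.2102 (V=39.2545), down 39.5301 (V=8.5744). Price 31.6057; hedge Δ=1.0000, bond B=-27.3945.
  t=2,j=2: stock 104.7914 → up 124.7018 (V=93.7460), down 70.2102 (V=39.2545). Price 77.3969; hedge Δ=1.0000, bond B=-27.3945.
  t=1,j=0: stock 49.5800 → up 59.0002 (V=31.6057), down 33.2186 (V=5.8241). Price 25.3371; hedge Δ=1.0000, bond B=-24.2429.
  t=1,j=1: stock 88.0600 → up 104.7914 (V=77.3969), down 59.0002 (V=31.6057). Price 63.8171; hedge Δ=1.0000, bond B=-24.2429.
  t=0,j=0: stock 74.0000 → up 88.0600 (V=63.8171), down 49.5800 (V=25.3371). Price 52.5461; hedge Δ=1.0000, bond B=-21.4539.
The time-0 hedge costs 52.5461, which is the no-arbitrage price.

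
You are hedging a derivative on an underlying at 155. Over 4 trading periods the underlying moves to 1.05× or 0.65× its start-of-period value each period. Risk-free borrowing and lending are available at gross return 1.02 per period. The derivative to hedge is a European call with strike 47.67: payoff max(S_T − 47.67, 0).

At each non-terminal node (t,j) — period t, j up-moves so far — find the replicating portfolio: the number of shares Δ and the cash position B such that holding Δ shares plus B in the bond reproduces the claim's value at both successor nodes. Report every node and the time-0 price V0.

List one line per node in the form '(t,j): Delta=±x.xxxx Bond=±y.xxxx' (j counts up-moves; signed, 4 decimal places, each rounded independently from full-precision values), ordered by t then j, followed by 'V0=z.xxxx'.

(0,0): Delta=0.9992 Bond=-43.9085
(1,0): Delta=0.9879 Bond=-43.6468
(1,1): Delta=0.9998 Bond=-44.8791
(2,0): Delta=0.8492 Bond=-35.4398
(2,1): Delta=0.9948 Bond=-45.2560
(2,2): Delta=1.0000 Bond=-45.8189
(3,0): Delta=0.0000 Bond=0.0000
(3,1): Delta=0.8918 Bond=-39.0796
(3,2): Delta=1.0000 Bond=-46.7353
(3,3): Delta=1.0000 Bond=-46.7353
V0=110.9652

No-arbitrage ⇒ martingale measure with p* = (R−d)/(u−d) = 0.9250.
At expiry t=4: V(4,0)=0.0000, V(4,1)=0.0000, V(4,2)=24.5300, V(4,3)=68.9607, V(4,4)=140.7335
(3,0): S=42.5669. Δ = (V_up−V_dn)/(S_up−S_dn) = (0.0000−0.0000)/(44.6952−27.6685) = 0.0000. V = [p*·0.0000 + (1−p*)·0.0000]/1.02 = 0.0000. B = V − Δ·S = 0.0000.
(3,1): S=68.7619. Δ = (V_up−V_dn)/(S_up−S_dn) = (24.5300−0.0000)/(72.2000−44.6952) = 0.8918. V = [p*·24.5300 + (1−p*)·0.0000]/1.02 = 22.2453. B = V − Δ·S = -39.0796.
(3,2): S=111.0769. Δ = (V_up−V_dn)/(S_up−S_dn) = (68.9607−24.5300)/(116.6307−72.2000) = 1.0000. V = [p*·68.9607 + (1−p*)·24.5300]/1.02 = 64.3416. B = V − Δ·S = -46.7353.
(3,3): S=179.4319. Δ = (V_up−V_dn)/(S_up−S_dn) = (140.7335−68.9607)/(188.4035−116.6307) = 1.0000. V = [p*·140.7335 + (1−p*)·68.9607]/1.02 = 132.6966. B = V − Δ·S = -46.7353.
(2,0): S=65.4875. Δ = (V_up−V_dn)/(S_up−S_dn) = (22.2453−0.0000)/(68.7619−42.5669) = 0.8492. V = [p*·22.2453 + (1−p*)·0.0000]/1.02 = 20.1734. B = V − Δ·S = -35.4398.
(2,1): S=105.7875. Δ = (V_up−V_dn)/(S_up−S_dn) = (64.3416−22.2453)/(111.0769−68.7619) = 0.9948. V = [p*·64.3416 + (1−p*)·22.2453]/1.02 = 59.9847. B = V − Δ·S = -45.2560.
(2,2): S=170.8875. Δ = (V_up−V_dn)/(S_up−S_dn) = (132.6966−64.3416)/(179.4319−111.0769) = 1.0000. V = [p*·132.6966 + (1−p*)·64.3416]/1.02 = 125.0686. B = V − Δ·S = -45.8189.
(1,0): S=100.7500. Δ = (V_up−V_dn)/(S_up−S_dn) = (59.9847−20.1734)/(105.7875−65.4875) = 0.9879. V = [p*·59.9847 + (1−p*)·20.1734]/1.02 = 55.8812. B = V − Δ·S = -43.6468.
(1,1): S=162.7500. Δ = (V_up−V_dn)/(S_up−S_dn) = (125.0686−59.9847)/(170.8875−105.7875) = 0.9998. V = [p*·125.0686 + (1−p*)·59.9847]/1.02 = 117.8307. B = V − Δ·S = -44.8791.
(0,0): S=155.0000. Δ = (V_up−V_dn)/(S_up−S_dn) = (117.8307−55.8812)/(162.7500−100.7500) = 0.9992. V = [p*·117.8307 + (1−p*)·55.8812]/1.02 = 110.9652. B = V − Δ·S = -43.9085.
Check: Δ(0,0)·S0 + B(0,0) = 110.9652 = V0.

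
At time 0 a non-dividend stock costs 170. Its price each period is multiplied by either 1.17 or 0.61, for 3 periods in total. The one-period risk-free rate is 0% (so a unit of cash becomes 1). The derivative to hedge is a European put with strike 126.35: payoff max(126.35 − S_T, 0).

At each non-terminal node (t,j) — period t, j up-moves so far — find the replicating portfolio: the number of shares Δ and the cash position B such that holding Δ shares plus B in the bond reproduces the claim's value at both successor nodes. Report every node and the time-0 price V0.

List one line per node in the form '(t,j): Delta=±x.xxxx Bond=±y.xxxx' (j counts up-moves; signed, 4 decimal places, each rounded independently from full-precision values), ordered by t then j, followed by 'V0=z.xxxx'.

(0,0): Delta=-0.2668 Bond=57.8813
(1,0): Delta=-0.8129 Bond=114.5119
(1,1): Delta=-0.1426 Bond=33.1961
(2,0): Delta=-1.0000 Bond=126.3500
(2,1): Delta=-0.7703 Bond=109.3518
(2,2): Delta=0.0000 Bond=0.0000
V0=12.5326

The replicating-portfolio and risk-neutral prices coincide; use p* = (1−0.61)/(1.17−0.61) = 0.6964 for the latter.
At expiry t=3: V(3,0)=87.7632, V(3,1)=52.3393, V(3,2)=0.0000, V(3,3)=0.0000
  t=2,j=0: stock 63.2570 → up 74.0107 (V=52.3393), down 38.5868 (V=87.7632). Price 63.0930; hedge Δ=-1.0000, bond B=126.3500.
  t=2,j=1: stock 121.3290 → up 141.9549 (V=0.0000), down 74.0107 (V=52.3393). Price 15.8887; hedge Δ=-0.7703, bond B=109.3518.
  t=2,j=2: stock 232.7130 → up 272.2742 (V=0.0000), down 141.9549 (V=0.0000). Price 0.0000; hedge Δ=0.0000, bond B=0.0000.
  t=1,j=0: stock 103.7000 → up 121.3290 (V=15.8887), down 63.2570 (V=63.0930). Price 30.2186; hedge Δ=-0.8129, bond B=114.5119.
  t=1,j=1: stock 198.9000 → up 232.7130 (V=0.0000), down 121.3290 (V=15.8887). Price 4.8234; hedge Δ=-0.1426, bond B=33.1961.
  t=0,j=0: stock 170.0000 → up 198.9000 (V=4.8234), down 103.7000 (V=30.2186). Price 12.5326; hedge Δ=-0.2668, bond B=57.8813.
Check: Δ(0,0)·S0 + B(0,0) = 12.5326 = V0.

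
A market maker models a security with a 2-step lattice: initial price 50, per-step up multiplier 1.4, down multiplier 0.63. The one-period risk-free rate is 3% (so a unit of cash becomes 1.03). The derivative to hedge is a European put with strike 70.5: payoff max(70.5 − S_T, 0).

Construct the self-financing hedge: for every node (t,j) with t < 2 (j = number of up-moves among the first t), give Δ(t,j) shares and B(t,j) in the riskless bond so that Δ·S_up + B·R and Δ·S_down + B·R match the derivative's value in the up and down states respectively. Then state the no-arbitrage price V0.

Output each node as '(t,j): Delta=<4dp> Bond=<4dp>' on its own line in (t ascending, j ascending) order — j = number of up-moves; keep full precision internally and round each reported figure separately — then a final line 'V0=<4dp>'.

(0,0): Delta=-0.6397 Bond=55.4357
(1,0): Delta=-1.0000 Bond=68.4466
(1,1): Delta=-0.4898 Bond=46.6019
V0=23.4482

Since d<R<u, set p* = (R−d)/(u−d) = 0.5195; price each node as the discounted p*-expectation of its children.
Terminal payoffs: V(2,0)=50.6550, V(2,1)=26.4000, V(2,2)=0.0000
(1,0): S=31.5000. Δ = (V_up−V_dn)/(S_up−S_dn) = (26.4000−50.6550)/(44.1000−19.8450) = -1.0000. V = [p*·26.4000 + (1−p*)·50.6550]/1.03 = 36.9466. B = V − Δ·S = 68.4466.
(1,1): S=70.0000. Δ = (V_up−V_dn)/(S_up−S_dn) = (0.0000−26.4000)/(98.0000−44.1000) = -0.4898. V = [p*·0.0000 + (1−p*)·26.4000]/1.03 = 12.3162. B = V − Δ·S = 46.6019.
(0,0): S=50.0000. Δ = (V_up−V_dn)/(S_up−S_dn) = (12.3162−36.9466)/(70.0000−31.5000) = -0.6397. V = [p*·12.3162 + (1−p*)·36.9466]/1.03 = 23.4482. B = V − Δ·S = 55.4357.
Each (Δ,B) replicates both successor values, so the strategy is self-financing and V0 is arbitrage-free.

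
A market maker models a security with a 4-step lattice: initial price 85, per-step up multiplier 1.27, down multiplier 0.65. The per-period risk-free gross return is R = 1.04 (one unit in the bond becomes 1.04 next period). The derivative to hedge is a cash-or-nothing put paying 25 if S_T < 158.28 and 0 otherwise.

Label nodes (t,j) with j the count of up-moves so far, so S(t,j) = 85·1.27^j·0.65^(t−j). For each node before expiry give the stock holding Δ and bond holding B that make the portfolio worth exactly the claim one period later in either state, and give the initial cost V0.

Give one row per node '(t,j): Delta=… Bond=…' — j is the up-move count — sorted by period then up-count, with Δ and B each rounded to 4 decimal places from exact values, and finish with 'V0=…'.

(0,0): Delta=-0.1050 Bond=26.9464
(1,0): Delta=0.0000 Bond=22.2249
(1,1): Delta=-0.1366 Bond=31.4444
(2,0): Delta=0.0000 Bond=23.1139
(2,1): Delta=0.0000 Bond=23.1139
(2,2): Delta=-0.1779 Bond=38.3568
(3,0): Delta=0.0000 Bond=24.0385
(3,1): Delta=0.0000 Bond=24.0385
(3,2): Delta=0.0000 Bond=24.0385
(3,3): Delta=-0.2316 Bond=49.2401
V0=18.0243

The replicating-portfolio and risk-neutral prices coincide; use p* = (1.04−0.65)/(1.27−0.65) = 0.6290 for the latter.
Payoff layer (t=4): V(4,0)=25.0000, V(4,1)=25.0000, V(4,2)=25.0000, V(4,3)=25.0000, V(4,4)=0.0000
  t=3,j=0: stock 23.3431 → up 29.6458 (V=25.0000), down 15.1730 (V=25.0000). Price 24.0385; hedge Δ=0.0000, bond B=24.0385.
  t=3,j=1: stock 45.6089 → up 57.9233 (V=25.0000), down 29.6458 (V=25.0000). Price 24.0385; hedge Δ=0.0000, bond B=24.0385.
  t=3,j=2: stock 89.1127 → up 113.1732 (V=25.0000), down 57.9233 (V=25.0000). Price 24.0385; hedge Δ=0.0000, bond B=24.0385.
  t=3,j=3: stock 174.1126 → up 221.1229 (V=0.0000), down 113.1732 (V=25.0000). Price 8.9175; hedge Δ=-0.2316, bond B=49.2401.
  t=2,j=0: stock 35.9125 → up 45.6089 (V=24.0385), down 23.3431 (V=24.0385). Price 23.1139; hedge Δ=0.0000, bond B=23.1139.
  t=2,j=1: stock 70.1675 → up 89.1127 (V=24.0385), down 45.6089 (V=24.0385). Price 23.1139; hedge Δ=0.0000, bond B=23.1139.
  t=2,j=2: stock 137.0965 → up 174.1126 (V=8.9175), down 89.1127 (V=24.0385). Price 13.9682; hedge Δ=-0.1779, bond B=38.3568.
  t=1,j=0: stock 55.2500 → up 70.1675 (V=23.1139), down 35.9125 (V=23.1139). Price 22.2249; hedge Δ=0.0000, bond B=22.2249.
  t=1,j=1: stock 107.9500 → up 137.0965 (V=13.9682), down 70.1675 (V=23.1139). Price 16.6932; hedge Δ=-0.1366, bond B=31.4444.
  t=0,j=0: stock 85.0000 → up 107.9500 (V=16.6932), down 55.2500 (V=22.2249). Price 18.0243; hedge Δ=-0.1050, bond B=26.9464.
Each (Δ,B) replicates both successor values, so the strategy is self-financing and V0 is arbitrage-free.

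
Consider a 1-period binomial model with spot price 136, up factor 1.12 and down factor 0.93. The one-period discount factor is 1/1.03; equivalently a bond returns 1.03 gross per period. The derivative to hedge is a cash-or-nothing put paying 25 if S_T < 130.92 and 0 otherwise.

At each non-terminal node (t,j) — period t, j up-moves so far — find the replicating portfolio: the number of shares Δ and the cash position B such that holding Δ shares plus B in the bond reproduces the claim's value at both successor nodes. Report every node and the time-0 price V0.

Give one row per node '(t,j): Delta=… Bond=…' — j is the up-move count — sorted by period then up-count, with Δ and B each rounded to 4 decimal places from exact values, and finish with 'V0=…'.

(0,0): Delta=-0.9675 Bond=143.0761
V0=11.4972

Risk-neutral probability p* = (R−d)/(u−d) = (1.03−0.93)/(1.12−0.93) = 0.5263.
Terminal values V(1,·): V(1,0)=25.0000, V(1,1)=0.0000
Node (0,0) S=136.0000: V=(p*·0.0000+(1−p*)·25.0000)/1.03=11.4972; Δ=(0.0000−25.0000)/(152.3200−126.4800)=-0.9675; B=V−Δ·S=143.0761
Each (Δ,B) replicates both successor values, so the strategy is self-financing and V0 is arbitrage-free.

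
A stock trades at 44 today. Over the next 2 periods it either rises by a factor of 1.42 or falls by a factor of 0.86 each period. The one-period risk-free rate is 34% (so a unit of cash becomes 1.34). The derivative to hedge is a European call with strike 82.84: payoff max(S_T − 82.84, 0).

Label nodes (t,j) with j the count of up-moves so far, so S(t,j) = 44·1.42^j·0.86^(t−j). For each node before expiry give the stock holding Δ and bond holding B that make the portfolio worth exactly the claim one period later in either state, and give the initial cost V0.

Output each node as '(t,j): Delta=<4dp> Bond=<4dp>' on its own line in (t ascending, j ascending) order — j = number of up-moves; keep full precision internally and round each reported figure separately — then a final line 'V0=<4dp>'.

(0,0): Delta=0.1527 Bond=-4.3117
(1,0): Delta=0.0000 Bond=0.0000
(1,1): Delta=0.1681 Bond=-6.7406
V0=2.4065

The replicating-portfolio and risk-neutral prices coincide; use p* = (1.34−0.86)/(1.42−0.86) = 0.8571 for the latter.
Terminal payoffs: V(2,0)=0.0000, V(2,1)=0.0000, V(2,2)=5.8816
(1,0): S=37.8400. Δ = (V_up−V_dn)/(S_up−S_dn) = (0.0000−0.0000)/(53.7328−32.5424) = 0.0000. V = [p*·0.0000 + (1−p*)·0.0000]/1.34 = 0.0000. B = V − Δ·S = 0.0000.
(1,1): S=62.4800. Δ = (V_up−V_dn)/(S_up−S_dn) = (5.8816−0.0000)/(88.7216−53.7328) = 0.1681. V = [p*·5.8816 + (1−p*)·0.0000]/1.34 = 3.7622. B = V − Δ·S = -6.7406.
(0,0): S=44.0000. Δ = (V_up−V_dn)/(S_up−S_dn) = (3.7622−0.0000)/(62.4800−37.8400) = 0.1527. V = [p*·3.7622 + (1−p*)·0.0000]/1.34 = 2.4065. B = V − Δ·S = -4.3117.
The time-0 hedge costs 2.4065, which is the no-arbitrage price.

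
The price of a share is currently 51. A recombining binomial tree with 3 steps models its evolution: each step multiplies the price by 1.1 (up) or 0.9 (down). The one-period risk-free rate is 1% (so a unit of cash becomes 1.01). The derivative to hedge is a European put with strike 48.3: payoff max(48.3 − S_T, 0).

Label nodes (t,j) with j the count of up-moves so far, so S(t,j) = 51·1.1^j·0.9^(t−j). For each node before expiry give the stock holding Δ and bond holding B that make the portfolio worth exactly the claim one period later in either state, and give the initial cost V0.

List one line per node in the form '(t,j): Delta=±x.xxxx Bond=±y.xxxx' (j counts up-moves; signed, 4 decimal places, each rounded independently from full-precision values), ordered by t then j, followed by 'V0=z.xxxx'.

(0,0): Delta=-0.2968 Bond=17.0478
(1,0): Delta=-0.5706 Bond=29.7848
(1,1): Delta=-0.1135 Bond=6.9366
(2,0): Delta=-1.0000 Bond=47.8218
(2,1): Delta=-0.2831 Bond=15.5688
(2,2): Delta=0.0000 Bond=0.0000
V0=1.9108

Under the risk-neutral measure, an up-move has probability p* = (R−d)/(u−d) = 0.5500 and values discount at R = 1.01.
At expiry t=3: V(3,0)=11.1210, V(3,1)=2.8590, V(3,2)=0.0000, V(3,3)=0.0000
  t=2,j=0: stock 41.3100 → up 45.4410 (V=2.8590), down 37.1790 (V=11.1210). Price 6.5118; hedge Δ=-1.0000, bond B=47.8218.
  t=2,j=1: stock 50.4900 → up 55.5390 (V=0.0000), down 45.4410 (V=2.8590). Price 1.2738; hedge Δ=-0.2831, bond B=15.5688.
  t=2,j=2: stock 61.7100 → up 67.8810 (V=0.0000), down 55.5390 (V=0.0000). Price 0.0000; hedge Δ=0.0000, bond B=0.0000.
  t=1,j=0: stock 45.9000 → up 50.4900 (V=1.2738), down 41.3100 (V=6.5118). Price 3.5949; hedge Δ=-0.5706, bond B=29.7848.
  t=1,j=1: stock 56.1000 → up 61.7100 (V=0.0000), down 50.4900 (V=1.2738). Price 0.5675; hedge Δ=-0.1135, bond B=6.9366.
  t=0,j=0: stock 51.0000 → up 56.1000 (V=0.5675), down 45.9000 (V=3.5949). Price 1.9108; hedge Δ=-0.2968, bond B=17.0478.
Check: Δ(0,0)·S0 + B(0,0) = 1.9108 = V0.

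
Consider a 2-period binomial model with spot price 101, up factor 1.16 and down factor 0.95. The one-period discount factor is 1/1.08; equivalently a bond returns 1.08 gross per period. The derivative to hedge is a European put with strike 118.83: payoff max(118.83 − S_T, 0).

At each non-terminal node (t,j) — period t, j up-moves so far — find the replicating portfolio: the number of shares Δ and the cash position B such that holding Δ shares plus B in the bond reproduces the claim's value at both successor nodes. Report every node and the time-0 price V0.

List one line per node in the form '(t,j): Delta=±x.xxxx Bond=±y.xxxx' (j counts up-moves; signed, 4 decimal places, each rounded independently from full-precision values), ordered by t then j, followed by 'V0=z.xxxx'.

The replicating-portfolio and risk-neutral prices coincide; use p* = (1.08−0.95)/(1.16−0.95) = 0.6190 for the latter.
Terminal values V(2,·): V(2,0)=27.6775, V(2,1)=7.5280, V(2,2)=0.0000
(1,0): S=95.9500. Δ = (V_up−V_dn)/(S_up−S_dn) = (7.5280−27.6775)/(111.3020−91.1525) = -1.0000. V = [p*·7.5280 + (1−p*)·27.6775]/1.08 = 14.0778. B = V − Δ·S = 110.0278.
(1,1): S=117.1600. Δ = (V_up−V_dn)/(S_up−S_dn) = (0.0000−7.5280)/(135.9056−111.3020) = -0.3060. V = [p*·0.0000 + (1−p*)·7.5280]/1.08 = 2.6554. B = V − Δ·S = 38.5030.
(0,0): S=101.0000. Δ = (V_up−V_dn)/(S_up−S_dn) = (2.6554−14.0778)/(117.1600−95.9500) = -0.5385. V = [p*·2.6554 + (1−p*)·14.0778]/1.08 = 6.4877. B = V − Δ·S = 60.8801.
Each (Δ,B) replicates both successor values, so the strategy is self-financing and V0 is arbitrage-free.

(0,0): Delta=-0.5385 Bond=60.8801
(1,0): Delta=-1.0000 Bond=110.0278
(1,1): Delta=-0.3060 Bond=38.5030
V0=6.4877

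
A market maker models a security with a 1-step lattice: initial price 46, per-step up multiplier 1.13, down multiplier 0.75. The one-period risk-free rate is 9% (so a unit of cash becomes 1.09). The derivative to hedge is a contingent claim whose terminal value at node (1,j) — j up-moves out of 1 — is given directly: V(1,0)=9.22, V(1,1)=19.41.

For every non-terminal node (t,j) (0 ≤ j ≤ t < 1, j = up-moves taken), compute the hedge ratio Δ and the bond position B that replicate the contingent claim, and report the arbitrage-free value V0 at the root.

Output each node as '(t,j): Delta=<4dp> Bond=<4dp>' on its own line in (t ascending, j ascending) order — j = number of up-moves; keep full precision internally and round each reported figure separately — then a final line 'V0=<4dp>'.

(0,0): Delta=0.5830 Bond=-9.9925
V0=16.8233

Under the risk-neutral measure, an up-move has probability p* = (R−d)/(u−d) = 0.8947 and values discount at R = 1.09.
Terminal values V(1,·): V(1,0)=9.2200, V(1,1)=19.4100
(0,0): S=46.0000. Δ = (V_up−V_dn)/(S_up−S_dn) = (19.4100−9.2200)/(51.9800−34.5000) = 0.5830. V = [p*·19.4100 + (1−p*)·9.2200]/1.09 = 16.8233. B = V − Δ·S = -9.9925.
The time-0 hedge costs 16.8233, which is the no-arbitrage price.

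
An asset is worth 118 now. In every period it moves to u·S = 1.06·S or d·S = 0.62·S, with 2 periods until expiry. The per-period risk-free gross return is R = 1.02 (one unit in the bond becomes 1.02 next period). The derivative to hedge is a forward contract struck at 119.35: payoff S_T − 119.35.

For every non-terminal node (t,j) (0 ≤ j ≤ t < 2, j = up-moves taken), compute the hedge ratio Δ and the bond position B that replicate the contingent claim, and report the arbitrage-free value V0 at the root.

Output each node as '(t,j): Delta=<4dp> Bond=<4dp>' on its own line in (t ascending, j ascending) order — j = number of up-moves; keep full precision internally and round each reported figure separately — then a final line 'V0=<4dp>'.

The replicating-portfolio and risk-neutral prices coincide; use p* = (1.02−0.62)/(1.06−0.62) = 0.9091 for the latter.
Terminal values V(2,·): V(2,0)=-73.9908, V(2,1)=-41.8004, V(2,2)=13.2348
  t=1,j=0: stock 73.1600 → up 77.5496 (V=-41.8004), down 45.3592 (V=-73.9908). Price -43.8498; hedge Δ=1.0000, bond B=-117.0098.
  t=1,j=1: stock 125.0800 → up 132.5848 (V=13.2348), down 77.5496 (V=-41.8004). Price 8.0702; hedge Δ=1.0000, bond B=-117.0098.
  t=0,j=0: stock 118.0000 → up 125.0800 (V=8.0702), down 73.1600 (V=-43.8498). Price 3.2845; hedge Δ=1.0000, bond B=-114.7155.
Self-financing check: at every node Δ·S+B equals the discounted successor values.

(0,0): Delta=1.0000 Bond=-114.7155
(1,0): Delta=1.0000 Bond=-117.0098
(1,1): Delta=1.0000 Bond=-117.0098
V0=3.2845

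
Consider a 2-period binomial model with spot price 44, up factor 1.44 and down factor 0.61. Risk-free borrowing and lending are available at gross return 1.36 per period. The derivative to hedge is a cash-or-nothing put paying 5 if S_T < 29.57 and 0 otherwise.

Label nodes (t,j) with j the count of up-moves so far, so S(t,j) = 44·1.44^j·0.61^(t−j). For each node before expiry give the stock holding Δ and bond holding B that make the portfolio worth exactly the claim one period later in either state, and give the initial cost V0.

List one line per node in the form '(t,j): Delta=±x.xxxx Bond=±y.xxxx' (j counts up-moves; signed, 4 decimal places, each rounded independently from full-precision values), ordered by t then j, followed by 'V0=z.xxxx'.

(0,0): Delta=-0.0097 Bond=0.4521
(1,0): Delta=-0.2244 Bond=6.3785
(1,1): Delta=0.0000 Bond=0.0000
V0=0.0251

Risk-neutral probability p* = (R−d)/(u−d) = (1.36−0.61)/(1.44−0.61) = 0.9036.
At expiry t=2: V(2,0)=5.0000, V(2,1)=0.0000, V(2,2)=0.0000
(1,0): S=26.8400. Δ = (V_up−V_dn)/(S_up−S_dn) = (0.0000−5.0000)/(38.6496−16.3724) = -0.2244. V = [p*·0.0000 + (1−p*)·5.0000]/1.36 = 0.3544. B = V − Δ·S = 6.3785.
(1,1): S=63.3600. Δ = (V_up−V_dn)/(S_up−S_dn) = (0.0000−0.0000)/(91.2384−38.6496) = 0.0000. V = [p*·0.0000 + (1−p*)·0.0000]/1.36 = 0.0000. B = V − Δ·S = 0.0000.
(0,0): S=44.0000. Δ = (V_up−V_dn)/(S_up−S_dn) = (0.0000−0.3544)/(63.3600−26.8400) = -0.0097. V = [p*·0.0000 + (1−p*)·0.3544]/1.36 = 0.0251. B = V − Δ·S = 0.4521.
Check: Δ(0,0)·S0 + B(0,0) = 0.0251 = V0.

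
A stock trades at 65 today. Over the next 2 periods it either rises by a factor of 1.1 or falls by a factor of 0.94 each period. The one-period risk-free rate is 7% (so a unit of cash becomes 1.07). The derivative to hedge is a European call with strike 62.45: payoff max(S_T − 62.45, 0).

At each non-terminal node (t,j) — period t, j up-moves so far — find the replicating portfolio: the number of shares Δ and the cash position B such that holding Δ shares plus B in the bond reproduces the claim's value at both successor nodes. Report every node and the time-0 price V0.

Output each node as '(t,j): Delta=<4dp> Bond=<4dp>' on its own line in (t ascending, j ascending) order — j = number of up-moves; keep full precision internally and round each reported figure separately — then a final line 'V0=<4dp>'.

(0,0): Delta=0.9155 Bond=-48.8986
(1,0): Delta=0.4869 Bond=-26.1355
(1,1): Delta=1.0000 Bond=-58.3645
V0=10.6078

Risk-neutral probability p* = (R−d)/(u−d) = (1.07−0.94)/(1.1−0.94) = 0.8125.
Terminal payoffs: V(2,0)=0.0000, V(2,1)=4.7600, V(2,2)=16.2000
  t=1,j=0: stock 61.1000 → up 67.2100 (V=4.7600), down 57.4340 (V=0.0000). Price 3.6145; hedge Δ=0.4869, bond B=-26.1355.
  t=1,j=1: stock 71.5000 → up 78.6500 (V=16.2000), down 67.2100 (V=4.7600). Price 13.1355; hedge Δ=1.0000, bond B=-58.3645.
  t=0,j=0: stock 65.0000 → up 71.5000 (V=13.1355), down 61.1000 (V=3.6145). Price 10.6078; hedge Δ=0.9155, bond B=-48.8986.
Self-financing check: at every node Δ·S+B equals the discounted successor values.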